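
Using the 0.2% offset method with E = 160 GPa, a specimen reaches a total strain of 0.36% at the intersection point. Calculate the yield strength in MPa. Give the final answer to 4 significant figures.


Offset strain = 0.002
Elastic strain at yield = total_strain - offset = 3.6e-03 - 0.002 = 1.6e-03
sigma_y = E * elastic_strain = 160000 * 1.6e-03
sigma_y = 256 MPa


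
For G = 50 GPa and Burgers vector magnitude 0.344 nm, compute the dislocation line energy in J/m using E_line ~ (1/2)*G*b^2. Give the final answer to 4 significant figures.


E = G*b^2/2
b = 0.344 nm = 3.44e-10 m
G = 50 GPa = 5e+10 Pa
E = 0.5 * 5e+10 * (3.44e-10)^2
E = 2.958e-09 J/m


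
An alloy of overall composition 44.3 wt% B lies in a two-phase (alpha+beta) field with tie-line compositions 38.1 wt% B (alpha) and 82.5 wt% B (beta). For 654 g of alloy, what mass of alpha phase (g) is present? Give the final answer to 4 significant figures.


f_alpha = (C_beta - C0) / (C_beta - C_alpha)
f_alpha = (82.5 - 44.3) / (82.5 - 38.1) = 0.86036
m_alpha = f_alpha * m_total = 0.86036 * 654 = 562.7 g


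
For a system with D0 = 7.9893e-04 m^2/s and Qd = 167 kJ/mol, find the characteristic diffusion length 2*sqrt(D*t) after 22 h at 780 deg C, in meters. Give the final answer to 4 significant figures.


Step 1: D = D0 * exp(-Qd/(R*T))
T = 1053.15 K
D = 7.9893e-04 * exp(-167e3 / (8.314 * 1053.15)) = 4.16163e-12 m^2/s
Step 2: L = 2*sqrt(D*t)
t = 22 h = 79200 s
L = 2*sqrt(4.16163e-12 * 79200) = 1.148e-03 m


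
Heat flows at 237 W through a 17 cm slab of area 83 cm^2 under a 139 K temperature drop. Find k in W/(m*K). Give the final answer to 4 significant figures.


k = Q*L / (A*dT)
L = 0.17 m, A = 8.3e-03 m^2
k = 237 * 0.17 / (8.3e-03 * 139)
k = 34.92 W/(m*K)


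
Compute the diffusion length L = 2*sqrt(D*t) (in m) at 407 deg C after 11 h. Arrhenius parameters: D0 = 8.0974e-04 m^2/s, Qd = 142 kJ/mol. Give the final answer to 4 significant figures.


Step 1: D = D0 * exp(-Qd/(R*T))
T = 680.15 K
D = 8.0974e-04 * exp(-142e3 / (8.314 * 680.15)) = 1.00586e-14 m^2/s
Step 2: L = 2*sqrt(D*t)
t = 11 h = 39600 s
L = 2*sqrt(1.00586e-14 * 39600) = 3.992e-05 m


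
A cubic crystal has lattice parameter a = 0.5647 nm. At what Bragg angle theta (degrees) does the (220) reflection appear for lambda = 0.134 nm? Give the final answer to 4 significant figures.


d = a / sqrt(h^2+k^2+l^2)
d = 0.5647 / sqrt(8) = 0.199652 nm
lambda = 2*d*sin(theta)  =>  sin(theta) = lambda / (2*d)
sin(theta) = 0.134 / (2 * 0.199652) = 0.335585
theta = 19.61 deg


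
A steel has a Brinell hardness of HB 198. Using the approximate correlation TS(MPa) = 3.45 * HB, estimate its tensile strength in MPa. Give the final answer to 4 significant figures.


TS (MPa) = 3.45 * HB
TS = 3.45 * 198
TS = 683.1 MPa


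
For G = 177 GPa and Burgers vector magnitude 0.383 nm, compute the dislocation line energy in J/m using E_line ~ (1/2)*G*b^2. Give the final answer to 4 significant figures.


E = G*b^2/2
b = 0.383 nm = 3.83e-10 m
G = 177 GPa = 1.77e+11 Pa
E = 0.5 * 1.77e+11 * (3.83e-10)^2
E = 1.298e-08 J/m


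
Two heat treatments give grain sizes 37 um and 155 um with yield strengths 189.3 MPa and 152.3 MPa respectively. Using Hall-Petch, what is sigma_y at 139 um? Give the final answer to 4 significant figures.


sigma_y = sigma0 + k / sqrt(d)
1/sqrt(d1) = 1/sqrt(3.7e-05) = 164.399;  1/sqrt(d2) = 80.3219
k = (sigma1 - sigma2) / (1/sqrt(d1) - 1/sqrt(d2)) = (189.3 - 152.3) / (164.399 - 80.3219) = 0.440073 MPa*m^0.5
sigma0 = sigma1 - k/sqrt(d1) = 189.3 - 0.440073*164.399 = 116.953 MPa
sigma_y(d3) = 116.953 + 0.440073 / sqrt(1.39e-04) = 154.3 MPa


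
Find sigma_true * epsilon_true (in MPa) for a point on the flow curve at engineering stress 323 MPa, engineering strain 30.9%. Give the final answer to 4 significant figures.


sigma_true = sigma_eng * (1 + epsilon_eng)
sigma_true = 323 * (1 + 0.309) = 422.807 MPa
epsilon_true = ln(1 + epsilon_eng)
epsilon_true = ln(1 + 0.309) = 0.269263
sigma_true * epsilon_true = 422.807 * 0.269263 = 113.8 MPa


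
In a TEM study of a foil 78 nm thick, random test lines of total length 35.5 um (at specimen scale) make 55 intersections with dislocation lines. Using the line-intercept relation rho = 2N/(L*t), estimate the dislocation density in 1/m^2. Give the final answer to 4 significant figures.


rho = 2N / (L * t)
L = 35.5 um = 3.55e-05 m, t = 78 nm = 7.8e-08 m
rho = 2 * 55 / (3.55e-05 * 7.8e-08)
rho = 3.973e+13 1/m^2


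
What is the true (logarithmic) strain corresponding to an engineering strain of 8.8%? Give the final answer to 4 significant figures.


epsilon_true = ln(1 + epsilon_eng)
epsilon_true = ln(1 + 0.088)
epsilon_true = 0.08434


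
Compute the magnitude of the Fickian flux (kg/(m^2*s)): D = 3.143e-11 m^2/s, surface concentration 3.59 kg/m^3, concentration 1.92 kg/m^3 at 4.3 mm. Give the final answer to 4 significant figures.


J = -D * (dC/dx) = D * (C1 - C2) / dx
J = 3.143e-11 * (3.59 - 1.92) / 4.3e-03
J = 1.221e-08 kg/(m^2*s)


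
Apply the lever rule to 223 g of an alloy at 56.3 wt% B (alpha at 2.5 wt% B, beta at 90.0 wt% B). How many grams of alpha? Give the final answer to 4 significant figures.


f_alpha = (C_beta - C0) / (C_beta - C_alpha)
f_alpha = (90.0 - 56.3) / (90.0 - 2.5) = 0.385143
m_alpha = f_alpha * m_total = 0.385143 * 223 = 85.89 g


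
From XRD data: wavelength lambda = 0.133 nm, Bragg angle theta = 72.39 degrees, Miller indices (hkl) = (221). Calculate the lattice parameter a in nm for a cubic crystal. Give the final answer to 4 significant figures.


d = lambda / (2*sin(theta))
d = 0.133 / (2*sin(72.39 deg))
d = 0.0697695 nm
a = d * sqrt(h^2+k^2+l^2) = 0.0697695 * sqrt(9)
a = 0.2093 nm


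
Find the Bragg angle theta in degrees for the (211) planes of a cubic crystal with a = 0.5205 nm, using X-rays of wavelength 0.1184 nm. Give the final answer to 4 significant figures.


d = a / sqrt(h^2+k^2+l^2)
d = 0.5205 / sqrt(6) = 0.212493 nm
lambda = 2*d*sin(theta)  =>  sin(theta) = lambda / (2*d)
sin(theta) = 0.1184 / (2 * 0.212493) = 0.278597
theta = 16.18 deg


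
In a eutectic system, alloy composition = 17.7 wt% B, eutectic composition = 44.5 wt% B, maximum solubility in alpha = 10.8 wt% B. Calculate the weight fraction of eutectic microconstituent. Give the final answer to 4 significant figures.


f_primary = (C_e - C0) / (C_e - C_alpha_max)
f_primary = (44.5 - 17.7) / (44.5 - 10.8)
f_primary = 0.795252
f_eutectic = 1 - 0.795252 = 0.2047


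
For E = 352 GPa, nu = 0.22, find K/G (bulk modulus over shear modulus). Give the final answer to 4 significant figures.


G = E / (2*(1+nu))
G = 352 / (2*(1+0.22)) = 144.262 GPa
K = E / (3*(1-2*nu))
K = 352 / (3*(1-2*0.22)) = 209.524 GPa
K/G = 209.524 / 144.262 = 1.452


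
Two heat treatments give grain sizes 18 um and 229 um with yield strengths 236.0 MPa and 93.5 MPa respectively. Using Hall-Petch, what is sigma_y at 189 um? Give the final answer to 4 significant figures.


sigma_y = sigma0 + k / sqrt(d)
1/sqrt(d1) = 1/sqrt(1.8e-05) = 235.702;  1/sqrt(d2) = 66.0819
k = (sigma1 - sigma2) / (1/sqrt(d1) - 1/sqrt(d2)) = (236.0 - 93.5) / (235.702 - 66.0819) = 0.840111 MPa*m^0.5
sigma0 = sigma1 - k/sqrt(d1) = 236.0 - 0.840111*235.702 = 37.9839 MPa
sigma_y(d3) = 37.9839 + 0.840111 / sqrt(1.89e-04) = 99.09 MPa


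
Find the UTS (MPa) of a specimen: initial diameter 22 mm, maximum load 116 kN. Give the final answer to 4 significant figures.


A0 = pi*(d/2)^2 = pi*(22/2)^2 = 380.133 mm^2
UTS = F_max / A0 = 116*1000 / 380.133
UTS = 305.2 MPa


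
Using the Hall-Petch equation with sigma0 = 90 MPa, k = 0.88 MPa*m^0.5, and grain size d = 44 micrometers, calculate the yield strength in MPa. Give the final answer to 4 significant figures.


sigma_y = sigma0 + k / sqrt(d)
d = 44 um = 4.4e-05 m
sigma_y = 90 + 0.88 / sqrt(4.4e-05)
sigma_y = 222.7 MPa


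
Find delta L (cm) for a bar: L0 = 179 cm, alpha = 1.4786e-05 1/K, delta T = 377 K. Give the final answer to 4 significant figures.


dL = L0 * alpha * dT
dL = 179 * 1.4786e-05 * 377
dL = 0.9978 cm


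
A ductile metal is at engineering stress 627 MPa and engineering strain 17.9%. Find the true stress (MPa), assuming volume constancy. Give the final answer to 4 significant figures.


sigma_true = sigma_eng * (1 + epsilon_eng)
sigma_true = 627 * (1 + 0.179)
sigma_true = 739.2 MPa


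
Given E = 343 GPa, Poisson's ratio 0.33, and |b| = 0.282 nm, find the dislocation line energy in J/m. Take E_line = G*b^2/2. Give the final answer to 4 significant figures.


Step 1: G = E / (2*(1+nu))
G = 343 / (2*(1+0.33)) = 128.947 GPa = 1.28947e+11 Pa
Step 2: E_line = G*b^2/2
b = 0.282 nm = 2.82e-10 m
E_line = 0.5 * 1.28947e+11 * (2.82e-10)^2 = 5.127e-09 J/m


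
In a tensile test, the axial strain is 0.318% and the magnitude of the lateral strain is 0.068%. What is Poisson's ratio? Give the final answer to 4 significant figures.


nu = -epsilon_lat / epsilon_axial
Lateral strain is contraction (negative), so using magnitudes:
nu = 0.068 / 0.318
nu = 0.2138


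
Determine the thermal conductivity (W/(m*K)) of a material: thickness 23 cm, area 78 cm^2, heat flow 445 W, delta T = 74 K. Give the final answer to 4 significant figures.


k = Q*L / (A*dT)
L = 0.23 m, A = 7.8e-03 m^2
k = 445 * 0.23 / (7.8e-03 * 74)
k = 177.3 W/(m*K)


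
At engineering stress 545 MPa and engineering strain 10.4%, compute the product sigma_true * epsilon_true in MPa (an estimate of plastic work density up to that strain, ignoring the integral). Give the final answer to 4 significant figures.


sigma_true = sigma_eng * (1 + epsilon_eng)
sigma_true = 545 * (1 + 0.104) = 601.68 MPa
epsilon_true = ln(1 + epsilon_eng)
epsilon_true = ln(1 + 0.104) = 0.0989399
sigma_true * epsilon_true = 601.68 * 0.0989399 = 59.53 MPa


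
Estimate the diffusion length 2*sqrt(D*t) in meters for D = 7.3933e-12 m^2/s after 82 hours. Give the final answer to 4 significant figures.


t = 82 hr = 295200 s
Diffusion length = 2*sqrt(D*t)
= 2*sqrt(7.3933e-12 * 295200)
= 2.955e-03 m


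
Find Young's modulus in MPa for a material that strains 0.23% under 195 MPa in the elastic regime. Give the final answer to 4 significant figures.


E = sigma / epsilon
epsilon = 0.23% = 2.3e-03
E = 195 / 2.3e-03
E = 84780 MPa


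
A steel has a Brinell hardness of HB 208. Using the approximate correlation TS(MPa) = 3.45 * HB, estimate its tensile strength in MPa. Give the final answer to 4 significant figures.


TS (MPa) = 3.45 * HB
TS = 3.45 * 208
TS = 717.6 MPa


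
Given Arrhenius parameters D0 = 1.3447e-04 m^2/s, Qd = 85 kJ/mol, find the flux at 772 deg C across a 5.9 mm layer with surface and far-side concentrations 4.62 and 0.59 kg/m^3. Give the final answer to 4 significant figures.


Step 1: D = D0 * exp(-Qd/(R*T))
T = 772 + 273.15 = 1045.15 K
D = 1.3447e-04 * exp(-85e3 / (8.314 * 1045.15)) = 7.59156e-09 m^2/s
Step 2: J = D * (C1 - C2) / dx
J = 7.59156e-09 * (4.62 - 0.59) / 5.9e-03
J = 5.185e-06 kg/(m^2*s)


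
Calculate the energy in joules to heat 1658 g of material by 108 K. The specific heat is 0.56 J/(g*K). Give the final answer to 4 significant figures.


Q = m * cp * dT
Q = 1658 * 0.56 * 108
Q = 100300 J


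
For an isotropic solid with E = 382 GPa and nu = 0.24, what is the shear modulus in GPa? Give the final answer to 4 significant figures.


G = E / (2*(1+nu))
G = 382 / (2*(1+0.24))
G = 154 GPa


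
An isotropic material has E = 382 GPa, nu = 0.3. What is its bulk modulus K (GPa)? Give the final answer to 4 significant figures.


K = E / (3*(1-2*nu))
K = 382 / (3*(1-2*0.3))
K = 318.3 GPa


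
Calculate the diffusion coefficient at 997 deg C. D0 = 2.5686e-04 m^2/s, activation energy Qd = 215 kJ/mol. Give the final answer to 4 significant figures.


D = D0 * exp(-Qd / (R*T))
T = 1270.15 K
D = 2.5686e-04 * exp(-215e3 / (8.314 * 1270.15))
D = 3.694e-13 m^2/s


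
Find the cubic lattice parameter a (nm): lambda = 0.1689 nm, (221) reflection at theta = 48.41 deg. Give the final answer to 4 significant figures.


d = lambda / (2*sin(theta))
d = 0.1689 / (2*sin(48.41 deg))
d = 0.112914 nm
a = d * sqrt(h^2+k^2+l^2) = 0.112914 * sqrt(9)
a = 0.3387 nm


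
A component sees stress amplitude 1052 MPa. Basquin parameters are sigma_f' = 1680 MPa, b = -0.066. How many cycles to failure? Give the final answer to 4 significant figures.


sigma_a = sigma_f' * (2*Nf)^b
2*Nf = (sigma_a / sigma_f')^(1/b)
2*Nf = (1052 / 1680)^(1/-0.066)
2*Nf = 1202.83
Nf = 601.4 cycles


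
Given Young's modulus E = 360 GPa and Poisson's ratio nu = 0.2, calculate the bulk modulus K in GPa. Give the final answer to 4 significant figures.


K = E / (3*(1-2*nu))
K = 360 / (3*(1-2*0.2))
K = 200 GPa


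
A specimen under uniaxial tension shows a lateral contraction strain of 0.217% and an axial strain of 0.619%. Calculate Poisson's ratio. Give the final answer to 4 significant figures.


nu = -epsilon_lat / epsilon_axial
Lateral strain is contraction (negative), so using magnitudes:
nu = 0.217 / 0.619
nu = 0.3506


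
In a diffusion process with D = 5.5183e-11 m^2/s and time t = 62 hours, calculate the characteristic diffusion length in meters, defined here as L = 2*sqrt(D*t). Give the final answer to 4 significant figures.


t = 62 hr = 223200 s
Diffusion length = 2*sqrt(D*t)
= 2*sqrt(5.5183e-11 * 223200)
= 7.019e-03 m


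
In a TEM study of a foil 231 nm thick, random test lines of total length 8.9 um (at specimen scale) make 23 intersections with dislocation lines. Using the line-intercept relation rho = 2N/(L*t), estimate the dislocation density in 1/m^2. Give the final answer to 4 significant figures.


rho = 2N / (L * t)
L = 8.9 um = 8.9e-06 m, t = 231 nm = 2.31e-07 m
rho = 2 * 23 / (8.9e-06 * 2.31e-07)
rho = 2.237e+13 1/m^2


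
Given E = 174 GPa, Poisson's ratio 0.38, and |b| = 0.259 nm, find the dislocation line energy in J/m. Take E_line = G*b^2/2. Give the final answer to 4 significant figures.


Step 1: G = E / (2*(1+nu))
G = 174 / (2*(1+0.38)) = 63.0435 GPa = 6.30435e+10 Pa
Step 2: E_line = G*b^2/2
b = 0.259 nm = 2.59e-10 m
E_line = 0.5 * 6.30435e+10 * (2.59e-10)^2 = 2.115e-09 J/m


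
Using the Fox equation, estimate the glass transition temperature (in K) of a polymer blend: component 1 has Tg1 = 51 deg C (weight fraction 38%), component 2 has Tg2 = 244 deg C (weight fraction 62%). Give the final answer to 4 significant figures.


1/Tg = w1/Tg1 + w2/Tg2 (in Kelvin)
Tg1 = 324.15 K, Tg2 = 517.15 K
1/Tg = 0.38/324.15 + 0.62/517.15
Tg = 421.7 K


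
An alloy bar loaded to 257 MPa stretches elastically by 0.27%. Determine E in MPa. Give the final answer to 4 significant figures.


E = sigma / epsilon
epsilon = 0.27% = 2.7e-03
E = 257 / 2.7e-03
E = 95190 MPa


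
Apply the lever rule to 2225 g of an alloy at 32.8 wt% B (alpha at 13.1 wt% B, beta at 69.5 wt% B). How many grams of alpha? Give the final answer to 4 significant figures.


f_alpha = (C_beta - C0) / (C_beta - C_alpha)
f_alpha = (69.5 - 32.8) / (69.5 - 13.1) = 0.650709
m_alpha = f_alpha * m_total = 0.650709 * 2225 = 1448 g


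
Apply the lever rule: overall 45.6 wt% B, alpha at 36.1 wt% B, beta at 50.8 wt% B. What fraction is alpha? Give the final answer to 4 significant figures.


f_alpha = (C_beta - C0) / (C_beta - C_alpha)
f_alpha = (50.8 - 45.6) / (50.8 - 36.1)
f_alpha = 0.3537


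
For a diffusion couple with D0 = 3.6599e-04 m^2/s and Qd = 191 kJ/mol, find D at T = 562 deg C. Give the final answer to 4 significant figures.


D = D0 * exp(-Qd / (R*T))
T = 835.15 K
D = 3.6599e-04 * exp(-191e3 / (8.314 * 835.15))
D = 4.139e-16 m^2/s


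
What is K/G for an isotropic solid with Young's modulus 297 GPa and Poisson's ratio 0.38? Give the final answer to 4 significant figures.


G = E / (2*(1+nu))
G = 297 / (2*(1+0.38)) = 107.609 GPa
K = E / (3*(1-2*nu))
K = 297 / (3*(1-2*0.38)) = 412.5 GPa
K/G = 412.5 / 107.609 = 3.833


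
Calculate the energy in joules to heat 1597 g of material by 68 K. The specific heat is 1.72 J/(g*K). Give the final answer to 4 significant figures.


Q = m * cp * dT
Q = 1597 * 1.72 * 68
Q = 186800 J


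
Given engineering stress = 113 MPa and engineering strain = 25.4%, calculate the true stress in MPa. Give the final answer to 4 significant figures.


sigma_true = sigma_eng * (1 + epsilon_eng)
sigma_true = 113 * (1 + 0.254)
sigma_true = 141.7 MPa


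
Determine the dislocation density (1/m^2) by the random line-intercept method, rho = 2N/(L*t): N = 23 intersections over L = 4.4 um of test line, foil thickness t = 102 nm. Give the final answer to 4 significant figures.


rho = 2N / (L * t)
L = 4.4 um = 4.4e-06 m, t = 102 nm = 1.02e-07 m
rho = 2 * 23 / (4.4e-06 * 1.02e-07)
rho = 1.025e+14 1/m^2


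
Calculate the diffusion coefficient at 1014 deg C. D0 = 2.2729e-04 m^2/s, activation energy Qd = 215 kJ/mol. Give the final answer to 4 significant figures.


D = D0 * exp(-Qd / (R*T))
T = 1287.15 K
D = 2.2729e-04 * exp(-215e3 / (8.314 * 1287.15))
D = 4.278e-13 m^2/s


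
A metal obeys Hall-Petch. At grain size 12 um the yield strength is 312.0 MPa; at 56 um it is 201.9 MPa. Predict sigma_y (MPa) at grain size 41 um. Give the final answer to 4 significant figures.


sigma_y = sigma0 + k / sqrt(d)
1/sqrt(d1) = 1/sqrt(1.2e-05) = 288.675;  1/sqrt(d2) = 133.631
k = (sigma1 - sigma2) / (1/sqrt(d1) - 1/sqrt(d2)) = (312.0 - 201.9) / (288.675 - 133.631) = 0.710119 MPa*m^0.5
sigma0 = sigma1 - k/sqrt(d1) = 312.0 - 0.710119*288.675 = 107.006 MPa
sigma_y(d3) = 107.006 + 0.710119 / sqrt(4.1e-05) = 217.9 MPa


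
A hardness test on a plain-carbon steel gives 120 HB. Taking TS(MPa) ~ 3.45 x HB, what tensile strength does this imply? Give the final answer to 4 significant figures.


TS (MPa) = 3.45 * HB
TS = 3.45 * 120
TS = 414 MPa


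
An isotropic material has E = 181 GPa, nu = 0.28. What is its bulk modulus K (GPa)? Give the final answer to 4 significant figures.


K = E / (3*(1-2*nu))
K = 181 / (3*(1-2*0.28))
K = 137.1 GPa


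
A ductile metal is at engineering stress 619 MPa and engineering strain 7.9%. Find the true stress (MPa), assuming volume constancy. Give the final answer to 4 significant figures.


sigma_true = sigma_eng * (1 + epsilon_eng)
sigma_true = 619 * (1 + 0.079)
sigma_true = 667.9 MPa


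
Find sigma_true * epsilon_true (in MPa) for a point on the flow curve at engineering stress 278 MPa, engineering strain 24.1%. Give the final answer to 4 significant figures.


sigma_true = sigma_eng * (1 + epsilon_eng)
sigma_true = 278 * (1 + 0.241) = 344.998 MPa
epsilon_true = ln(1 + epsilon_eng)
epsilon_true = ln(1 + 0.241) = 0.215918
sigma_true * epsilon_true = 344.998 * 0.215918 = 74.49 MPa


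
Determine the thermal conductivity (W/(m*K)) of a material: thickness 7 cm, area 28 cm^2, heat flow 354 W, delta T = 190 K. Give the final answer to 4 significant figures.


k = Q*L / (A*dT)
L = 0.07 m, A = 2.8e-03 m^2
k = 354 * 0.07 / (2.8e-03 * 190)
k = 46.58 W/(m*K)


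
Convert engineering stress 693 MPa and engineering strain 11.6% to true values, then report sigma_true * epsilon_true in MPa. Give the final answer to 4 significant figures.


sigma_true = sigma_eng * (1 + epsilon_eng)
sigma_true = 693 * (1 + 0.116) = 773.388 MPa
epsilon_true = ln(1 + epsilon_eng)
epsilon_true = ln(1 + 0.116) = 0.109751
sigma_true * epsilon_true = 773.388 * 0.109751 = 84.88 MPa


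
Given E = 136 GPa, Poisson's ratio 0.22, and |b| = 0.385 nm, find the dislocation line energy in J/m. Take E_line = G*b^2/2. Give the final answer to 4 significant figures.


Step 1: G = E / (2*(1+nu))
G = 136 / (2*(1+0.22)) = 55.7377 GPa = 5.57377e+10 Pa
Step 2: E_line = G*b^2/2
b = 0.385 nm = 3.85e-10 m
E_line = 0.5 * 5.57377e+10 * (3.85e-10)^2 = 4.131e-09 J/m


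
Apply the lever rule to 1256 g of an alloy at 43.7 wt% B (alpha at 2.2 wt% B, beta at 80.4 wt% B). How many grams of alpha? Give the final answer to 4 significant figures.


f_alpha = (C_beta - C0) / (C_beta - C_alpha)
f_alpha = (80.4 - 43.7) / (80.4 - 2.2) = 0.469309
m_alpha = f_alpha * m_total = 0.469309 * 1256 = 589.5 g


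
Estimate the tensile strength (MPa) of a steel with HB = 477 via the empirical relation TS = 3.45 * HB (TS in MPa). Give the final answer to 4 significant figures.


TS (MPa) = 3.45 * HB
TS = 3.45 * 477
TS = 1646 MPa


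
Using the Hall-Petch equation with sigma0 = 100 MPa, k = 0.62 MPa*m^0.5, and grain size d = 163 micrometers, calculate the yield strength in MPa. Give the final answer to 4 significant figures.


sigma_y = sigma0 + k / sqrt(d)
d = 163 um = 1.63e-04 m
sigma_y = 100 + 0.62 / sqrt(1.63e-04)
sigma_y = 148.6 MPa


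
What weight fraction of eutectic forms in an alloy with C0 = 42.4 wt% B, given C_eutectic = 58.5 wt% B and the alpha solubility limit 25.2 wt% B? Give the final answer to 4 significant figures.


f_primary = (C_e - C0) / (C_e - C_alpha_max)
f_primary = (58.5 - 42.4) / (58.5 - 25.2)
f_primary = 0.483483
f_eutectic = 1 - 0.483483 = 0.5165


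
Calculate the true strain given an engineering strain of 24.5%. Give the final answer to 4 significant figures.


epsilon_true = ln(1 + epsilon_eng)
epsilon_true = ln(1 + 0.245)
epsilon_true = 0.2191


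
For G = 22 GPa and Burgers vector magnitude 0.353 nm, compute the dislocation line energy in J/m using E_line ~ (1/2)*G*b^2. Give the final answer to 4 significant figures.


E = G*b^2/2
b = 0.353 nm = 3.53e-10 m
G = 22 GPa = 2.2e+10 Pa
E = 0.5 * 2.2e+10 * (3.53e-10)^2
E = 1.371e-09 J/m


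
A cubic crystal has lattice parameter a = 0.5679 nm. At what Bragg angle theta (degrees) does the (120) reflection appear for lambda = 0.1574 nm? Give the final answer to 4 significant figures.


d = a / sqrt(h^2+k^2+l^2)
d = 0.5679 / sqrt(5) = 0.253973 nm
lambda = 2*d*sin(theta)  =>  sin(theta) = lambda / (2*d)
sin(theta) = 0.1574 / (2 * 0.253973) = 0.309876
theta = 18.05 deg


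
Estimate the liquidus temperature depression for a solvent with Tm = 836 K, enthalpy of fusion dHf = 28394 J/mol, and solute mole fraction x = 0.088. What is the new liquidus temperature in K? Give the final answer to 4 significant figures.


dT = R*Tm^2*x / dHf
dT = 8.314 * 836^2 * 0.088 / 28394
dT = 18.0085 K
T_new = 836 - 18.0085 = 818 K


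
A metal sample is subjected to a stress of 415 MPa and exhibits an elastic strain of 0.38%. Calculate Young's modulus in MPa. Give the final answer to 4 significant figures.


E = sigma / epsilon
epsilon = 0.38% = 3.8e-03
E = 415 / 3.8e-03
E = 109200 MPa


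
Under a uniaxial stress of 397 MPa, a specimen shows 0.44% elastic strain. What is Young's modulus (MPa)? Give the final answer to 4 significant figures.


E = sigma / epsilon
epsilon = 0.44% = 4.4e-03
E = 397 / 4.4e-03
E = 90230 MPa


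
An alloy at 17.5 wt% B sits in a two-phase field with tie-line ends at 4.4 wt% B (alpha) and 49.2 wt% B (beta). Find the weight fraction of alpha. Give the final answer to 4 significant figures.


f_alpha = (C_beta - C0) / (C_beta - C_alpha)
f_alpha = (49.2 - 17.5) / (49.2 - 4.4)
f_alpha = 0.7076


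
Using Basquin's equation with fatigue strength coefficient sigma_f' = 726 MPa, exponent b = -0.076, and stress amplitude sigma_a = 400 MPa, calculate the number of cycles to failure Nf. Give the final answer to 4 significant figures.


sigma_a = sigma_f' * (2*Nf)^b
2*Nf = (sigma_a / sigma_f')^(1/b)
2*Nf = (400 / 726)^(1/-0.076)
2*Nf = 2548.42
Nf = 1274 cycles


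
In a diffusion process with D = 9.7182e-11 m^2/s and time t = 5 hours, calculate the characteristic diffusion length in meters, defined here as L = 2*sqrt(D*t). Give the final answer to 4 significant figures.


t = 5 hr = 18000 s
Diffusion length = 2*sqrt(D*t)
= 2*sqrt(9.7182e-11 * 18000)
= 2.645e-03 m


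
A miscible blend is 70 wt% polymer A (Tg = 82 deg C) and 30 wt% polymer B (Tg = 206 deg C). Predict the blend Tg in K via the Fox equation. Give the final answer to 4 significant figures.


1/Tg = w1/Tg1 + w2/Tg2 (in Kelvin)
Tg1 = 355.15 K, Tg2 = 479.15 K
1/Tg = 0.7/355.15 + 0.3/479.15
Tg = 385 K


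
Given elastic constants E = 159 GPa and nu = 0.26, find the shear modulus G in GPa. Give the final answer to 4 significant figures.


G = E / (2*(1+nu))
G = 159 / (2*(1+0.26))
G = 63.1 GPa


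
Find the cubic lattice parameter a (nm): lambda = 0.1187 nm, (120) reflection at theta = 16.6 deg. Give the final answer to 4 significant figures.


d = lambda / (2*sin(theta))
d = 0.1187 / (2*sin(16.6 deg))
d = 0.207744 nm
a = d * sqrt(h^2+k^2+l^2) = 0.207744 * sqrt(5)
a = 0.4645 nm


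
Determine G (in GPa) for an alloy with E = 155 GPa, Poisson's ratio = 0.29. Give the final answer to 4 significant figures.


G = E / (2*(1+nu))
G = 155 / (2*(1+0.29))
G = 60.08 GPa


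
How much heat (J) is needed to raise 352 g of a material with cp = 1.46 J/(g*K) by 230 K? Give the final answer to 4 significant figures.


Q = m * cp * dT
Q = 352 * 1.46 * 230
Q = 118200 J


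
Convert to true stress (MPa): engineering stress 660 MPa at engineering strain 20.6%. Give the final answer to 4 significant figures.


sigma_true = sigma_eng * (1 + epsilon_eng)
sigma_true = 660 * (1 + 0.206)
sigma_true = 796 MPa


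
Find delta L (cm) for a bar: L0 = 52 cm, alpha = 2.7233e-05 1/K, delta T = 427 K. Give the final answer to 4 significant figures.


dL = L0 * alpha * dT
dL = 52 * 2.7233e-05 * 427
dL = 0.6047 cm


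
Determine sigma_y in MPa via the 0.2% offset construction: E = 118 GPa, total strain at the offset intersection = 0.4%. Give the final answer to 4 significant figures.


Offset strain = 0.002
Elastic strain at yield = total_strain - offset = 4e-03 - 0.002 = 2e-03
sigma_y = E * elastic_strain = 118000 * 2e-03
sigma_y = 236 MPa


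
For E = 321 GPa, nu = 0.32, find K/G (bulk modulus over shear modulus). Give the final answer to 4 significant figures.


G = E / (2*(1+nu))
G = 321 / (2*(1+0.32)) = 121.591 GPa
K = E / (3*(1-2*nu))
K = 321 / (3*(1-2*0.32)) = 297.222 GPa
K/G = 297.222 / 121.591 = 2.444


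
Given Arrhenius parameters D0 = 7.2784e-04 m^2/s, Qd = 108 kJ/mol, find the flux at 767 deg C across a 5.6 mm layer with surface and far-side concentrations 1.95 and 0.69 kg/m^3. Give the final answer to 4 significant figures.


Step 1: D = D0 * exp(-Qd/(R*T))
T = 767 + 273.15 = 1040.15 K
D = 7.2784e-04 * exp(-108e3 / (8.314 * 1040.15)) = 2.74319e-09 m^2/s
Step 2: J = D * (C1 - C2) / dx
J = 2.74319e-09 * (1.95 - 0.69) / 5.6e-03
J = 6.172e-07 kg/(m^2*s)


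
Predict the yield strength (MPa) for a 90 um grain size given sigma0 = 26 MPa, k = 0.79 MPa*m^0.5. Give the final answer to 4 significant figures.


sigma_y = sigma0 + k / sqrt(d)
d = 90 um = 9e-05 m
sigma_y = 26 + 0.79 / sqrt(9e-05)
sigma_y = 109.3 MPa


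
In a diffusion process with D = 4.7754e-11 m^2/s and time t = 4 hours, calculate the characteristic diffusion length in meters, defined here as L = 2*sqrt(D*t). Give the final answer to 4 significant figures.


t = 4 hr = 14400 s
Diffusion length = 2*sqrt(D*t)
= 2*sqrt(4.7754e-11 * 14400)
= 1.659e-03 m


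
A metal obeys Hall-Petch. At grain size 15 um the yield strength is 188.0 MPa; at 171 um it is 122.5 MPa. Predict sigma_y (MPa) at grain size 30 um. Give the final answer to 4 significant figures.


sigma_y = sigma0 + k / sqrt(d)
1/sqrt(d1) = 1/sqrt(1.5e-05) = 258.199;  1/sqrt(d2) = 76.4719
k = (sigma1 - sigma2) / (1/sqrt(d1) - 1/sqrt(d2)) = (188.0 - 122.5) / (258.199 - 76.4719) = 0.360431 MPa*m^0.5
sigma0 = sigma1 - k/sqrt(d1) = 188.0 - 0.360431*258.199 = 94.9372 MPa
sigma_y(d3) = 94.9372 + 0.360431 / sqrt(3e-05) = 160.7 MPa


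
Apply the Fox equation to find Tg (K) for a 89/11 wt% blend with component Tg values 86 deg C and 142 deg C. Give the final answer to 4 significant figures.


1/Tg = w1/Tg1 + w2/Tg2 (in Kelvin)
Tg1 = 359.15 K, Tg2 = 415.15 K
1/Tg = 0.89/359.15 + 0.11/415.15
Tg = 364.6 K


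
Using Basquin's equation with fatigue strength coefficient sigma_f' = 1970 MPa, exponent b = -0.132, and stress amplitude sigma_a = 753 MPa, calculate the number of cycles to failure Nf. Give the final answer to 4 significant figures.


sigma_a = sigma_f' * (2*Nf)^b
2*Nf = (sigma_a / sigma_f')^(1/b)
2*Nf = (753 / 1970)^(1/-0.132)
2*Nf = 1459.41
Nf = 729.7 cycles


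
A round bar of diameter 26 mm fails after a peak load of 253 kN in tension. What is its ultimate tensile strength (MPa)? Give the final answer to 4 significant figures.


A0 = pi*(d/2)^2 = pi*(26/2)^2 = 530.929 mm^2
UTS = F_max / A0 = 253*1000 / 530.929
UTS = 476.5 MPa


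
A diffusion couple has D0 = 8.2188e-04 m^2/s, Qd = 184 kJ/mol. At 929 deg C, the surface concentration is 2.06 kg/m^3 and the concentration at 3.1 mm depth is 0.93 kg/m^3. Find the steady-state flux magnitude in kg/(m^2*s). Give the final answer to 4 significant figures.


Step 1: D = D0 * exp(-Qd/(R*T))
T = 929 + 273.15 = 1202.15 K
D = 8.2188e-04 * exp(-184e3 / (8.314 * 1202.15)) = 8.30869e-12 m^2/s
Step 2: J = D * (C1 - C2) / dx
J = 8.30869e-12 * (2.06 - 0.93) / 3.1e-03
J = 3.029e-09 kg/(m^2*s)


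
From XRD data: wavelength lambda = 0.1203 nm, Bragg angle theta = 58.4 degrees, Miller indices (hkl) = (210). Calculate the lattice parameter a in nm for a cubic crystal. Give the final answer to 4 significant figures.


d = lambda / (2*sin(theta))
d = 0.1203 / (2*sin(58.4 deg))
d = 0.0706212 nm
a = d * sqrt(h^2+k^2+l^2) = 0.0706212 * sqrt(5)
a = 0.1579 nm


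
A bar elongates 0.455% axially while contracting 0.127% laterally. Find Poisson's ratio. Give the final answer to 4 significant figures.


nu = -epsilon_lat / epsilon_axial
Lateral strain is contraction (negative), so using magnitudes:
nu = 0.127 / 0.455
nu = 0.2791


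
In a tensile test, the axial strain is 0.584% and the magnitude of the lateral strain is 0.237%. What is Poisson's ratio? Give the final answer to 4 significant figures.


nu = -epsilon_lat / epsilon_axial
Lateral strain is contraction (negative), so using magnitudes:
nu = 0.237 / 0.584
nu = 0.4058


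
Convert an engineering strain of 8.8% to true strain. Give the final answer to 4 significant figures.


epsilon_true = ln(1 + epsilon_eng)
epsilon_true = ln(1 + 0.088)
epsilon_true = 0.08434


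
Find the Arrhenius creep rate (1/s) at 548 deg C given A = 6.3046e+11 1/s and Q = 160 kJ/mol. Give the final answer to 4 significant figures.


rate = A * exp(-Q / (R*T))
T = 548 + 273.15 = 821.15 K
rate = 6.3046e+11 * exp(-160e3 / (8.314 * 821.15))
rate = 41.83 1/s


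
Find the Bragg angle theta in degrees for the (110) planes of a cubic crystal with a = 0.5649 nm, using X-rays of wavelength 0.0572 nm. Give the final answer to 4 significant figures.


d = a / sqrt(h^2+k^2+l^2)
d = 0.5649 / sqrt(2) = 0.399445 nm
lambda = 2*d*sin(theta)  =>  sin(theta) = lambda / (2*d)
sin(theta) = 0.0572 / (2 * 0.399445) = 0.0715994
theta = 4.106 deg


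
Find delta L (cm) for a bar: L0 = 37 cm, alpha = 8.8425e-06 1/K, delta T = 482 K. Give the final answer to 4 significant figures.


dL = L0 * alpha * dT
dL = 37 * 8.8425e-06 * 482
dL = 0.1577 cm


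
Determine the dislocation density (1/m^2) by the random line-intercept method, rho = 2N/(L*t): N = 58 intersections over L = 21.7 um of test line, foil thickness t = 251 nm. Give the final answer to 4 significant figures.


rho = 2N / (L * t)
L = 21.7 um = 2.17e-05 m, t = 251 nm = 2.51e-07 m
rho = 2 * 58 / (2.17e-05 * 2.51e-07)
rho = 2.13e+13 1/m^2


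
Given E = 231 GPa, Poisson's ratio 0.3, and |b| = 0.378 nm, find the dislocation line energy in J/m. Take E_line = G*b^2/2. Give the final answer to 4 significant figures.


Step 1: G = E / (2*(1+nu))
G = 231 / (2*(1+0.3)) = 88.8462 GPa = 8.88462e+10 Pa
Step 2: E_line = G*b^2/2
b = 0.378 nm = 3.78e-10 m
E_line = 0.5 * 8.88462e+10 * (3.78e-10)^2 = 6.347e-09 J/m


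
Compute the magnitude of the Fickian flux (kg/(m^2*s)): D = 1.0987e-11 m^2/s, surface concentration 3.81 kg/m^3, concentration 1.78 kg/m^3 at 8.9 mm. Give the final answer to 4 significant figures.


J = -D * (dC/dx) = D * (C1 - C2) / dx
J = 1.0987e-11 * (3.81 - 1.78) / 8.9e-03
J = 2.506e-09 kg/(m^2*s)


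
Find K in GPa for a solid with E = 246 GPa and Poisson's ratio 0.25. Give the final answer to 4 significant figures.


K = E / (3*(1-2*nu))
K = 246 / (3*(1-2*0.25))
K = 164 GPa


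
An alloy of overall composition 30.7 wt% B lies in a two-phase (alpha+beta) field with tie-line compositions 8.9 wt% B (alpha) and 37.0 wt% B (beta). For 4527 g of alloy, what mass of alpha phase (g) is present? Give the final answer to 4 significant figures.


f_alpha = (C_beta - C0) / (C_beta - C_alpha)
f_alpha = (37.0 - 30.7) / (37.0 - 8.9) = 0.224199
m_alpha = f_alpha * m_total = 0.224199 * 4527 = 1015 g


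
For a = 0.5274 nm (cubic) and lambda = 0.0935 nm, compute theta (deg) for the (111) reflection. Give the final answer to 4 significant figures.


d = a / sqrt(h^2+k^2+l^2)
d = 0.5274 / sqrt(3) = 0.304495 nm
lambda = 2*d*sin(theta)  =>  sin(theta) = lambda / (2*d)
sin(theta) = 0.0935 / (2 * 0.304495) = 0.153533
theta = 8.832 deg


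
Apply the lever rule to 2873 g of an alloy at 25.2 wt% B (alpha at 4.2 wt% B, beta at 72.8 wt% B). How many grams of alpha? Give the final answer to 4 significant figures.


f_alpha = (C_beta - C0) / (C_beta - C_alpha)
f_alpha = (72.8 - 25.2) / (72.8 - 4.2) = 0.693878
m_alpha = f_alpha * m_total = 0.693878 * 2873 = 1994 g


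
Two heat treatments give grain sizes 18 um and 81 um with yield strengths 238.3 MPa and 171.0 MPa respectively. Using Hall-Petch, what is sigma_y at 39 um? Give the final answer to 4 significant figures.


sigma_y = sigma0 + k / sqrt(d)
1/sqrt(d1) = 1/sqrt(1.8e-05) = 235.702;  1/sqrt(d2) = 111.111
k = (sigma1 - sigma2) / (1/sqrt(d1) - 1/sqrt(d2)) = (238.3 - 171.0) / (235.702 - 111.111) = 0.540167 MPa*m^0.5
sigma0 = sigma1 - k/sqrt(d1) = 238.3 - 0.540167*235.702 = 110.981 MPa
sigma_y(d3) = 110.981 + 0.540167 / sqrt(3.9e-05) = 197.5 MPa


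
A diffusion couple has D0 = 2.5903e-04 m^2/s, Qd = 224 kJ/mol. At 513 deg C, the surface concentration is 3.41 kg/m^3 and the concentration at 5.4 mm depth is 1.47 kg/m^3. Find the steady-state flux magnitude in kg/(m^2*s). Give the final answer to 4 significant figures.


Step 1: D = D0 * exp(-Qd/(R*T))
T = 513 + 273.15 = 786.15 K
D = 2.5903e-04 * exp(-224e3 / (8.314 * 786.15)) = 3.38411e-19 m^2/s
Step 2: J = D * (C1 - C2) / dx
J = 3.38411e-19 * (3.41 - 1.47) / 5.4e-03
J = 1.216e-16 kg/(m^2*s)


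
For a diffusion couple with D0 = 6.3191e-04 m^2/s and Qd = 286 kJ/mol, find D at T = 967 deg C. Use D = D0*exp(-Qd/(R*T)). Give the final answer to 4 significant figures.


D = D0 * exp(-Qd / (R*T))
T = 1240.15 K
D = 6.3191e-04 * exp(-286e3 / (8.314 * 1240.15))
D = 5.676e-16 m^2/s


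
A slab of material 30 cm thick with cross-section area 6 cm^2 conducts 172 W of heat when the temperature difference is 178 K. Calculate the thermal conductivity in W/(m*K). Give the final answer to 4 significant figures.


k = Q*L / (A*dT)
L = 0.3 m, A = 6e-04 m^2
k = 172 * 0.3 / (6e-04 * 178)
k = 483.1 W/(m*K)


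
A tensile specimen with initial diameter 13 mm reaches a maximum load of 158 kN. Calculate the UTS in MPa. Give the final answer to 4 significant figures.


A0 = pi*(d/2)^2 = pi*(13/2)^2 = 132.732 mm^2
UTS = F_max / A0 = 158*1000 / 132.732
UTS = 1190 MPa


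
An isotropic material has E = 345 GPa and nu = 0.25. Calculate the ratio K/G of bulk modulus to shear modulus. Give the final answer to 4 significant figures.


G = E / (2*(1+nu))
G = 345 / (2*(1+0.25)) = 138 GPa
K = E / (3*(1-2*nu))
K = 345 / (3*(1-2*0.25)) = 230 GPa
K/G = 230 / 138 = 1.667


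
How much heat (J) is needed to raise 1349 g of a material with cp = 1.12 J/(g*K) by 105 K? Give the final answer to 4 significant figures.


Q = m * cp * dT
Q = 1349 * 1.12 * 105
Q = 158600 J


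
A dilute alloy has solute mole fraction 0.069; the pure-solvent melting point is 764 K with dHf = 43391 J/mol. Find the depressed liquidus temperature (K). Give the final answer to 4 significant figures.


dT = R*Tm^2*x / dHf
dT = 8.314 * 764^2 * 0.069 / 43391
dT = 7.71696 K
T_new = 764 - 7.71696 = 756.3 K


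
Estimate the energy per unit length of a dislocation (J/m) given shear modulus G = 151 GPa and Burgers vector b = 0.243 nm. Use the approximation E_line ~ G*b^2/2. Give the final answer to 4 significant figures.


E = G*b^2/2
b = 0.243 nm = 2.43e-10 m
G = 151 GPa = 1.51e+11 Pa
E = 0.5 * 1.51e+11 * (2.43e-10)^2
E = 4.458e-09 J/m


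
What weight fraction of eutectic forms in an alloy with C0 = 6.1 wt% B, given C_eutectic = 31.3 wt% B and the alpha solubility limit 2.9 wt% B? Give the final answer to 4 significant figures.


f_primary = (C_e - C0) / (C_e - C_alpha_max)
f_primary = (31.3 - 6.1) / (31.3 - 2.9)
f_primary = 0.887324
f_eutectic = 1 - 0.887324 = 0.1127


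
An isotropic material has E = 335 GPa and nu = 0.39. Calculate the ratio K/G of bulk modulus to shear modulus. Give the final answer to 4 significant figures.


G = E / (2*(1+nu))
G = 335 / (2*(1+0.39)) = 120.504 GPa
K = E / (3*(1-2*nu))
K = 335 / (3*(1-2*0.39)) = 507.576 GPa
K/G = 507.576 / 120.504 = 4.212


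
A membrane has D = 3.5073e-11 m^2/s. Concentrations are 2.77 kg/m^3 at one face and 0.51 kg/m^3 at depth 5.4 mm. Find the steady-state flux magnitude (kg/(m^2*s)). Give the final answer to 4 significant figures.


J = -D * (dC/dx) = D * (C1 - C2) / dx
J = 3.5073e-11 * (2.77 - 0.51) / 5.4e-03
J = 1.468e-08 kg/(m^2*s)


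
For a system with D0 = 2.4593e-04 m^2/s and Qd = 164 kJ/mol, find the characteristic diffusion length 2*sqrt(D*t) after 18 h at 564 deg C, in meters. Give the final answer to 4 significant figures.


Step 1: D = D0 * exp(-Qd/(R*T))
T = 837.15 K
D = 2.4593e-04 * exp(-164e3 / (8.314 * 837.15)) = 1.43725e-14 m^2/s
Step 2: L = 2*sqrt(D*t)
t = 18 h = 64800 s
L = 2*sqrt(1.43725e-14 * 64800) = 6.104e-05 m


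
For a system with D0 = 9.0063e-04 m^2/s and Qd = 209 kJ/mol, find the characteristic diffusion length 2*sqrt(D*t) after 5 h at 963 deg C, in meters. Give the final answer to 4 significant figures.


Step 1: D = D0 * exp(-Qd/(R*T))
T = 1236.15 K
D = 9.0063e-04 * exp(-209e3 / (8.314 * 1236.15)) = 1.32661e-12 m^2/s
Step 2: L = 2*sqrt(D*t)
t = 5 h = 18000 s
L = 2*sqrt(1.32661e-12 * 18000) = 3.091e-04 m


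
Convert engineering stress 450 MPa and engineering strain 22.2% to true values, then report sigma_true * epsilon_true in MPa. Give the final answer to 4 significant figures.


sigma_true = sigma_eng * (1 + epsilon_eng)
sigma_true = 450 * (1 + 0.222) = 549.9 MPa
epsilon_true = ln(1 + epsilon_eng)
epsilon_true = ln(1 + 0.222) = 0.200489
sigma_true * epsilon_true = 549.9 * 0.200489 = 110.2 MPa


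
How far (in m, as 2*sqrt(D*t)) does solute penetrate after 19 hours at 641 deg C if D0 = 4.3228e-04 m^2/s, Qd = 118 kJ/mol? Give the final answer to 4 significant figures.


Step 1: D = D0 * exp(-Qd/(R*T))
T = 914.15 K
D = 4.3228e-04 * exp(-118e3 / (8.314 * 914.15)) = 7.81605e-11 m^2/s
Step 2: L = 2*sqrt(D*t)
t = 19 h = 68400 s
L = 2*sqrt(7.81605e-11 * 68400) = 4.624e-03 m


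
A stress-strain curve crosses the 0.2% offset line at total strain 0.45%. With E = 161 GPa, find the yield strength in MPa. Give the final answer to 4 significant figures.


Offset strain = 0.002
Elastic strain at yield = total_strain - offset = 4.5e-03 - 0.002 = 2.5e-03
sigma_y = E * elastic_strain = 161000 * 2.5e-03
sigma_y = 402.5 MPa


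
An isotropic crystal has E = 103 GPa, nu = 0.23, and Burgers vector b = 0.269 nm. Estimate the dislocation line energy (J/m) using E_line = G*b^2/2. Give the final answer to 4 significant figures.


Step 1: G = E / (2*(1+nu))
G = 103 / (2*(1+0.23)) = 41.8699 GPa = 4.18699e+10 Pa
Step 2: E_line = G*b^2/2
b = 0.269 nm = 2.69e-10 m
E_line = 0.5 * 4.18699e+10 * (2.69e-10)^2 = 1.515e-09 J/m


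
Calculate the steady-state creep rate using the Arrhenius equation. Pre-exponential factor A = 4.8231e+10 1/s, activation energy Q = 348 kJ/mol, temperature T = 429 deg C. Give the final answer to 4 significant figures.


rate = A * exp(-Q / (R*T))
T = 429 + 273.15 = 702.15 K
rate = 4.8231e+10 * exp(-348e3 / (8.314 * 702.15))
rate = 6.221e-16 1/s
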